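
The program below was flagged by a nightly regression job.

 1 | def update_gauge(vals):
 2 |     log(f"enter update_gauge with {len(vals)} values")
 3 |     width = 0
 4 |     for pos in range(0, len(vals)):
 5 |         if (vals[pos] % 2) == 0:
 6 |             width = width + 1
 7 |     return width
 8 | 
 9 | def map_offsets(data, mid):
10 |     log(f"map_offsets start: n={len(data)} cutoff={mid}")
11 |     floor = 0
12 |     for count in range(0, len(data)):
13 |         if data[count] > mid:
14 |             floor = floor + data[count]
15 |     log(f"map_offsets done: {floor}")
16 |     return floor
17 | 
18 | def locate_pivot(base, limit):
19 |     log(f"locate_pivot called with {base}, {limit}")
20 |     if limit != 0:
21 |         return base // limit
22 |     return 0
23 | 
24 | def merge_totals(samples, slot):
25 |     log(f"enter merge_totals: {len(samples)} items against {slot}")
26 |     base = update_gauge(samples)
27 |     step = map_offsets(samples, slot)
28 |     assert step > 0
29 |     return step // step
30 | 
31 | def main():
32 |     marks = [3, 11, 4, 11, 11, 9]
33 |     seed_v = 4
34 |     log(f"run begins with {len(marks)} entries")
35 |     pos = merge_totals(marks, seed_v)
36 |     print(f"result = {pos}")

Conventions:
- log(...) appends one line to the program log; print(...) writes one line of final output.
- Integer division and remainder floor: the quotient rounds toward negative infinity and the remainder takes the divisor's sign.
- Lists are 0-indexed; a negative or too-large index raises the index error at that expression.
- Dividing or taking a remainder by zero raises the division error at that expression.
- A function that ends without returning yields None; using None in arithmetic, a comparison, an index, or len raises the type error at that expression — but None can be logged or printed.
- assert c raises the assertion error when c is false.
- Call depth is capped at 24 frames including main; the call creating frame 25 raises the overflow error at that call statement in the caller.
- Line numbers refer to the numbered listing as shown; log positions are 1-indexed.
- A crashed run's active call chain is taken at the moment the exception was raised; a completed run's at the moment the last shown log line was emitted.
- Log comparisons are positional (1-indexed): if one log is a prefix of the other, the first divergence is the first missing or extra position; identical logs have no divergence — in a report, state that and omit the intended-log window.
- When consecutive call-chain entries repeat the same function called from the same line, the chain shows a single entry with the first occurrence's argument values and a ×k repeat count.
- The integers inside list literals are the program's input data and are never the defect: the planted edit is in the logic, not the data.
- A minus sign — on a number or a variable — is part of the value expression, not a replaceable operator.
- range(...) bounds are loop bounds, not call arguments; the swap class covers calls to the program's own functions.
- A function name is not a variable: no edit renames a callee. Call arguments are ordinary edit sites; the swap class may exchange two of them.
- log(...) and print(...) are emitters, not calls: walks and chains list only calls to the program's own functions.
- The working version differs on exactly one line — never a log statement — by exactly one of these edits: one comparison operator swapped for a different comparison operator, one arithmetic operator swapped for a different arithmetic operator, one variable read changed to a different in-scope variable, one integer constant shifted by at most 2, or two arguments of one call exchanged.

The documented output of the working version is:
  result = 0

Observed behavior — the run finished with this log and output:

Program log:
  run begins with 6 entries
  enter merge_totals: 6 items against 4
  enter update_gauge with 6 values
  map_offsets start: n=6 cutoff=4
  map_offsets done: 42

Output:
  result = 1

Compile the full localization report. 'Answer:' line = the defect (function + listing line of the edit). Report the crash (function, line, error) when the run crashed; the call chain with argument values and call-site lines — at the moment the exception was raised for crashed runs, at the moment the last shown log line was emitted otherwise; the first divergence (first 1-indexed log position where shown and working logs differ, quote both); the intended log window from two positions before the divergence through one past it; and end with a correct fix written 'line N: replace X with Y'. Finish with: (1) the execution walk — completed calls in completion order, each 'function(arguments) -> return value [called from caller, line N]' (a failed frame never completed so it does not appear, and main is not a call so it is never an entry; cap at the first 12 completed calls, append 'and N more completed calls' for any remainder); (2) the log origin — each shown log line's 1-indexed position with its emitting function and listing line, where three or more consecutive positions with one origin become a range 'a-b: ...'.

Answer: the defect is in merge_totals at line 29.
Key fact: Log streams are identical — the defect surfaces only in the printed output.
Call chain: main -> merge_totals([3, 11, 4, 11, 11, 9], 4) (called at line 35) -> map_offsets([3, 11, 4, 11, 11, 9], 4) (called at line 27).
First divergence: none; the two logs match at every position.
Execution walk:
  update_gauge([3, 11, 4, 11, 11, 9]) -> 1  [called from merge_totals, line 26]
  map_offsets([3, 11, 4, 11, 11, 9], 4) -> 42  [called from merge_totals, line 27]
  merge_totals([3, 11, 4, 11, 11, 9], 4) -> 1  [called from main, line 35]
Origin of each log line:
  1: from main, line 34
  2: from merge_totals, line 25
  3: from update_gauge, line 2
  4: from map_offsets, line 10
  5: from map_offsets, line 15
A correct fix: line 29: replace `step // step` with `base // step`.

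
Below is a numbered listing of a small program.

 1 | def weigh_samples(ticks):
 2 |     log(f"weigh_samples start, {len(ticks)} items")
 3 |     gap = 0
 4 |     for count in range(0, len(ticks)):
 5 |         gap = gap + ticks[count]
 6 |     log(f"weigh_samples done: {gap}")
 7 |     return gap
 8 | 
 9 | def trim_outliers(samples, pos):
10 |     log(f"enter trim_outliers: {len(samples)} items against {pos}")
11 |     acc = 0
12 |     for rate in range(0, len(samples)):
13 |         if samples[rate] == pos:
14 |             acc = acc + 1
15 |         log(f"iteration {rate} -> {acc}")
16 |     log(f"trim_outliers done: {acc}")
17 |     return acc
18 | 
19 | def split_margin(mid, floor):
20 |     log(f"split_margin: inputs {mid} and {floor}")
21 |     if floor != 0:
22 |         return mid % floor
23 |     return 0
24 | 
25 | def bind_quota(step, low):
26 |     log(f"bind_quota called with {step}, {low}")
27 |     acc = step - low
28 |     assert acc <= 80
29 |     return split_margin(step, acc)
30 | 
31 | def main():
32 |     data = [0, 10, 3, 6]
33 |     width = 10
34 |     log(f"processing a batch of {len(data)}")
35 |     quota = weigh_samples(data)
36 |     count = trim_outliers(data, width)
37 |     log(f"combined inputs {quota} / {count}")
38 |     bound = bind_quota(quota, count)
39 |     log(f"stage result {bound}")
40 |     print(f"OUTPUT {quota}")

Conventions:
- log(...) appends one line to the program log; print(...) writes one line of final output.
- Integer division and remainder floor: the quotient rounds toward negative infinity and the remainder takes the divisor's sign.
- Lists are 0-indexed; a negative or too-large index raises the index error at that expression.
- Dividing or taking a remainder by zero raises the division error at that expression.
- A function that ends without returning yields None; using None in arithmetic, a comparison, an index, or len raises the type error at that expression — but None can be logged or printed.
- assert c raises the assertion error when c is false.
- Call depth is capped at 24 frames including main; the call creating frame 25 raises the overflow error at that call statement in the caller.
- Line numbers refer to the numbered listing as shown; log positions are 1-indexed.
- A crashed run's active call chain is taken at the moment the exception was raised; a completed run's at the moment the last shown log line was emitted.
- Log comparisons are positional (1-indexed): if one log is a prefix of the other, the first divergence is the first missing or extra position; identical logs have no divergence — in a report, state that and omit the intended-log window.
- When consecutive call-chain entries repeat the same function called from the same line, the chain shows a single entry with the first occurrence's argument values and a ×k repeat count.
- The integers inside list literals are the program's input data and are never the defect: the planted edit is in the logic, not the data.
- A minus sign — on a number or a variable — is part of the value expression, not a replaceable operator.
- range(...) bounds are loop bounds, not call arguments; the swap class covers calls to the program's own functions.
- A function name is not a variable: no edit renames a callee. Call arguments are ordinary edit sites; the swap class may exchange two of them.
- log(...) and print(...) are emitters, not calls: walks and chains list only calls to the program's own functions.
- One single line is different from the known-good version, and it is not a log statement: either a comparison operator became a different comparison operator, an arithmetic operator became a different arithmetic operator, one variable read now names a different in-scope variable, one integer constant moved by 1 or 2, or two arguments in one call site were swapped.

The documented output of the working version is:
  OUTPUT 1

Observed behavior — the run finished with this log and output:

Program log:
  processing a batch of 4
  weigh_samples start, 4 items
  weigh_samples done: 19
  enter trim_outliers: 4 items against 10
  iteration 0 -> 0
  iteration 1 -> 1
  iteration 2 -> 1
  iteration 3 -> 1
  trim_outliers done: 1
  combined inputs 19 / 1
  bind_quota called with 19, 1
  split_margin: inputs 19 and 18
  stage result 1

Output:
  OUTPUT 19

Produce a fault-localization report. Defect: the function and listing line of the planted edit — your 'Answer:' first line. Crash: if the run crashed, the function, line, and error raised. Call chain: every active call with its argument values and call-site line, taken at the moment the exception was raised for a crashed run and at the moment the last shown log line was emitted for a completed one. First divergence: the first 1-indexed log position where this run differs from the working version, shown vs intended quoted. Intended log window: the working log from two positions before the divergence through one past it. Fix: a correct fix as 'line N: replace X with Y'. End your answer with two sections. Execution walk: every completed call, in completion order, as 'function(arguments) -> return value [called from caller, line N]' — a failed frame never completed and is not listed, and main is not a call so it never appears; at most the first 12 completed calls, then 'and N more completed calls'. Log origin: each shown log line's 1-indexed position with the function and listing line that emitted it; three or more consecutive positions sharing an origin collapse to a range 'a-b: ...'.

Answer: the defect is in main at line 40.
Core observation: No log line changed; the fault shows up purely in the output.
Call chain: main.
First divergence: none — the logs agree in full.
Execution walk:
  weigh_samples([0, 10, 3, 6]) -> 19  [called from main, line 35]
  trim_outliers([0, 10, 3, 6], 10) -> 1  [called from main, line 36]
  split_margin(19, 18) -> 1  [called from bind_quota, line 29]
  bind_quota(19, 1) -> 1  [called from main, line 38]
Log origin:
  1: logged in main at line 34
  2: logged in weigh_samples at line 2
  3: logged in weigh_samples at line 6
  4: logged in trim_outliers at line 10
  5-8: logged in trim_outliers at line 15
  9: logged in trim_outliers at line 16
  10: logged in main at line 37
  11: logged in bind_quota at line 26
  12: logged in split_margin at line 20
  13: logged in main at line 39
A correct fix: line 40: replace `quota` with `bound`.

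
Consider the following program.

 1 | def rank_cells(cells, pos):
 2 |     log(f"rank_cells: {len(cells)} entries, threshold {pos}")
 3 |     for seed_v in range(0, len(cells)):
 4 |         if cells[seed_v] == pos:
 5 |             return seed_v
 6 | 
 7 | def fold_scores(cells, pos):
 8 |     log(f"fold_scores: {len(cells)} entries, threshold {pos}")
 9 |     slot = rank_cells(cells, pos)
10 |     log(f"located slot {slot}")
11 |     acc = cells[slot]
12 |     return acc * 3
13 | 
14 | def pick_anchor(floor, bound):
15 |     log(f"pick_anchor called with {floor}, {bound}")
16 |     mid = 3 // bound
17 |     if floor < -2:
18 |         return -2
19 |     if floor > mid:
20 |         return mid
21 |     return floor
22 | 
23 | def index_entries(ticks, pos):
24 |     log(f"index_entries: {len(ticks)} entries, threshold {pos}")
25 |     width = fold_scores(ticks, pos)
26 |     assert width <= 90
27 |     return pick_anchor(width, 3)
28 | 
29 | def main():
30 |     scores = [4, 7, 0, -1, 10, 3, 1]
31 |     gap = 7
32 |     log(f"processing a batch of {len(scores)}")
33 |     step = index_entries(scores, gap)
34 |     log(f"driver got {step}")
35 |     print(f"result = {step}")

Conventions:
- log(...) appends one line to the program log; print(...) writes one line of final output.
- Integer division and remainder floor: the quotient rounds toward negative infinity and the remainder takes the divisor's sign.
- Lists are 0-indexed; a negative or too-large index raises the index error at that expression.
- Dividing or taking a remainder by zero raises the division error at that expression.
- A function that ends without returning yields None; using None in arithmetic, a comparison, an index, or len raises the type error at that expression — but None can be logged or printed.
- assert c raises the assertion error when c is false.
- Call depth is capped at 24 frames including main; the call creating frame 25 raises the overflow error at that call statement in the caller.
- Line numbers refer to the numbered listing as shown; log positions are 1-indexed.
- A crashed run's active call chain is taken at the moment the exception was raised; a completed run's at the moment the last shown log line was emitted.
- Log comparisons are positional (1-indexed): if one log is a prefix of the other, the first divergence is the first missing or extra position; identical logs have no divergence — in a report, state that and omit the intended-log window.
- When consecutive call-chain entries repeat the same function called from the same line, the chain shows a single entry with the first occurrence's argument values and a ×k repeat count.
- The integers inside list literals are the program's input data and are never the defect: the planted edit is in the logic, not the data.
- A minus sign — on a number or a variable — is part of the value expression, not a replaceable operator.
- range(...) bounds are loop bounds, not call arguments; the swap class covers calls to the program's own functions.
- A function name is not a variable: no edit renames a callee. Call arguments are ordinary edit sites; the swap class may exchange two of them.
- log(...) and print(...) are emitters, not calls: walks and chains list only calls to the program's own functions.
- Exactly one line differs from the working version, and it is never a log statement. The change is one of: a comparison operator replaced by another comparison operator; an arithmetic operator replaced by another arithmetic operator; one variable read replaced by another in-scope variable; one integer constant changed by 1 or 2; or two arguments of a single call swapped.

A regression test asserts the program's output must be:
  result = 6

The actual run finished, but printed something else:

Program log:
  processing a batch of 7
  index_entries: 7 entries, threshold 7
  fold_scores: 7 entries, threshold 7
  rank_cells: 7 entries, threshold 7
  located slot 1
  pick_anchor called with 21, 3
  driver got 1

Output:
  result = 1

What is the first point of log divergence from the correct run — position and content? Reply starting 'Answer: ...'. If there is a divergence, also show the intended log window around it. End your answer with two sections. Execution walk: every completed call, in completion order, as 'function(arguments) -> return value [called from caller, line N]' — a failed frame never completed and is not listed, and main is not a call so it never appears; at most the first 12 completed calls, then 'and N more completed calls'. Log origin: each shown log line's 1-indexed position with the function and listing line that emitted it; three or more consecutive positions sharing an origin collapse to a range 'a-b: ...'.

Answer: position 7; shown 'driver got 1' vs intended 'driver got 6'.
Intended log window:
  5: located slot 1
  6: pick_anchor called with 21, 3
  7: driver got 6
Execution walk:
  rank_cells([4, 7, 0, -1, 10, 3, 1], 7) -> 1  [called from fold_scores, line 9]
  fold_scores([4, 7, 0, -1, 10, 3, 1], 7) -> 21  [called from index_entries, line 25]
  pick_anchor(21, 3) -> 1  [called from index_entries, line 27]
  index_entries([4, 7, 0, -1, 10, 3, 1], 7) -> 1  [called from main, line 33]
Log line origins:
  1: emitted by main (line 32)
  2: emitted by index_entries (line 24)
  3: emitted by fold_scores (line 8)
  4: emitted by rank_cells (line 2)
  5: emitted by fold_scores (line 10)
  6: emitted by pick_anchor (line 15)
  7: emitted by main (line 34)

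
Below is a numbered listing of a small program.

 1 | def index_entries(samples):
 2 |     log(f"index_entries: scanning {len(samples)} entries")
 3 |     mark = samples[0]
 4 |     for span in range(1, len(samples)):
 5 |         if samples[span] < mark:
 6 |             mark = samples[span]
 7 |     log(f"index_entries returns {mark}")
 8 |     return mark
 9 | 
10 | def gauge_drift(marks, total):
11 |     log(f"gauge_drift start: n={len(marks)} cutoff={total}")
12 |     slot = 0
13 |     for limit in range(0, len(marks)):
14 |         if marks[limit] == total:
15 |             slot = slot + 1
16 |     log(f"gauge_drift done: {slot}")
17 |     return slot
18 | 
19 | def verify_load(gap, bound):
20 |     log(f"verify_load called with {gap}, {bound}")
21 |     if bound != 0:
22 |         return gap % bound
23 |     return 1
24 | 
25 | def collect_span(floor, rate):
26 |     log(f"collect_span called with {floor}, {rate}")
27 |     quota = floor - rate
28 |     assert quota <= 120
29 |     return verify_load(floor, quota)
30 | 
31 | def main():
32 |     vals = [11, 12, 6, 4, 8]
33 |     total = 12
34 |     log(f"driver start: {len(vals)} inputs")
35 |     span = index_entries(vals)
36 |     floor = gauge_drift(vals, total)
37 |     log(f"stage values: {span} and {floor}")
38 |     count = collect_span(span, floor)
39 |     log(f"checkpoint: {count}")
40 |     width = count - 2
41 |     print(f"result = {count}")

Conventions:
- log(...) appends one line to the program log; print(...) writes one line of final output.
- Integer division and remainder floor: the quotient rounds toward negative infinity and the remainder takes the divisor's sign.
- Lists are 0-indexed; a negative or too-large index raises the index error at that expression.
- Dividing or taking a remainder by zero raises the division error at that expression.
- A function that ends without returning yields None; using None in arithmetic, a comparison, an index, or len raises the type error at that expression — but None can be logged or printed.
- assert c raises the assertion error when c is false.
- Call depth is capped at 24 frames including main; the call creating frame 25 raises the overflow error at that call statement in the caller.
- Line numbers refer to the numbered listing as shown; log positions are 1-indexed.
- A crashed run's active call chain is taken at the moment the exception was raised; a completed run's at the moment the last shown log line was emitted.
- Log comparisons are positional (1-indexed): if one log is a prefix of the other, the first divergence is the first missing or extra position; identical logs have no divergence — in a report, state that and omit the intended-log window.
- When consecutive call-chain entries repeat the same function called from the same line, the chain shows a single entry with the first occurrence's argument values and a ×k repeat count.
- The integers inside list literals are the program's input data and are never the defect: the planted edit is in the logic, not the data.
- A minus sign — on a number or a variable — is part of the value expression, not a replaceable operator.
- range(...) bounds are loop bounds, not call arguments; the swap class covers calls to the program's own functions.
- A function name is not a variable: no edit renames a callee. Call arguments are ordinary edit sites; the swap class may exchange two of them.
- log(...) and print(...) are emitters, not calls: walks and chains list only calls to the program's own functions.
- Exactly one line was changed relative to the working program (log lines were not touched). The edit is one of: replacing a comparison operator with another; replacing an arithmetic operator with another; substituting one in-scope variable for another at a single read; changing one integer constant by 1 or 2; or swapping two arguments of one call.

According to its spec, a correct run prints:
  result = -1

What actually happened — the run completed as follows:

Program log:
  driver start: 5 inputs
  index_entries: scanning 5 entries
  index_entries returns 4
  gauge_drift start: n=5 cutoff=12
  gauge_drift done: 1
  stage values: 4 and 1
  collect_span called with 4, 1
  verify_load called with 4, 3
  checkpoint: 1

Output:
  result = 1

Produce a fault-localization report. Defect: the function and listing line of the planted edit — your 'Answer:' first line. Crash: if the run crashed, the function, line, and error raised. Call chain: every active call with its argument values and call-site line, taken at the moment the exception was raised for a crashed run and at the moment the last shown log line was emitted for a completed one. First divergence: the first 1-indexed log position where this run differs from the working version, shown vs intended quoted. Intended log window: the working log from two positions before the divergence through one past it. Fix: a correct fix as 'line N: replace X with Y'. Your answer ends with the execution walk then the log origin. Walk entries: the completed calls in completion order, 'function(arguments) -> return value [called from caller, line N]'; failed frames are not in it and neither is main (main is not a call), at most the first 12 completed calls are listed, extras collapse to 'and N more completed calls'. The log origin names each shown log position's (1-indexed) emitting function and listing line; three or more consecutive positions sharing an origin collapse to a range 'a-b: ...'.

Answer: the defect is in main at line 41.
Core observation: The two runs log identically and part ways only at the printed values.
Call chain: main.
First divergence: none; the two logs match at every position.
Execution walk:
  index_entries([11, 12, 6, 4, 8]) -> 4  [called from main, line 35]
  gauge_drift([11, 12, 6, 4, 8], 12) -> 1  [called from main, line 36]
  verify_load(4, 3) -> 1  [called from collect_span, line 29]
  collect_span(4, 1) -> 1  [called from main, line 38]
Origin of each log line:
  1: logged in main at line 34
  2: logged in index_entries at line 2
  3: logged in index_entries at line 7
  4: logged in gauge_drift at line 11
  5: logged in gauge_drift at line 16
  6: logged in main at line 37
  7: logged in collect_span at line 26
  8: logged in verify_load at line 20
  9: logged in main at line 39
A correct fix: line 41: replace `count` with `width`.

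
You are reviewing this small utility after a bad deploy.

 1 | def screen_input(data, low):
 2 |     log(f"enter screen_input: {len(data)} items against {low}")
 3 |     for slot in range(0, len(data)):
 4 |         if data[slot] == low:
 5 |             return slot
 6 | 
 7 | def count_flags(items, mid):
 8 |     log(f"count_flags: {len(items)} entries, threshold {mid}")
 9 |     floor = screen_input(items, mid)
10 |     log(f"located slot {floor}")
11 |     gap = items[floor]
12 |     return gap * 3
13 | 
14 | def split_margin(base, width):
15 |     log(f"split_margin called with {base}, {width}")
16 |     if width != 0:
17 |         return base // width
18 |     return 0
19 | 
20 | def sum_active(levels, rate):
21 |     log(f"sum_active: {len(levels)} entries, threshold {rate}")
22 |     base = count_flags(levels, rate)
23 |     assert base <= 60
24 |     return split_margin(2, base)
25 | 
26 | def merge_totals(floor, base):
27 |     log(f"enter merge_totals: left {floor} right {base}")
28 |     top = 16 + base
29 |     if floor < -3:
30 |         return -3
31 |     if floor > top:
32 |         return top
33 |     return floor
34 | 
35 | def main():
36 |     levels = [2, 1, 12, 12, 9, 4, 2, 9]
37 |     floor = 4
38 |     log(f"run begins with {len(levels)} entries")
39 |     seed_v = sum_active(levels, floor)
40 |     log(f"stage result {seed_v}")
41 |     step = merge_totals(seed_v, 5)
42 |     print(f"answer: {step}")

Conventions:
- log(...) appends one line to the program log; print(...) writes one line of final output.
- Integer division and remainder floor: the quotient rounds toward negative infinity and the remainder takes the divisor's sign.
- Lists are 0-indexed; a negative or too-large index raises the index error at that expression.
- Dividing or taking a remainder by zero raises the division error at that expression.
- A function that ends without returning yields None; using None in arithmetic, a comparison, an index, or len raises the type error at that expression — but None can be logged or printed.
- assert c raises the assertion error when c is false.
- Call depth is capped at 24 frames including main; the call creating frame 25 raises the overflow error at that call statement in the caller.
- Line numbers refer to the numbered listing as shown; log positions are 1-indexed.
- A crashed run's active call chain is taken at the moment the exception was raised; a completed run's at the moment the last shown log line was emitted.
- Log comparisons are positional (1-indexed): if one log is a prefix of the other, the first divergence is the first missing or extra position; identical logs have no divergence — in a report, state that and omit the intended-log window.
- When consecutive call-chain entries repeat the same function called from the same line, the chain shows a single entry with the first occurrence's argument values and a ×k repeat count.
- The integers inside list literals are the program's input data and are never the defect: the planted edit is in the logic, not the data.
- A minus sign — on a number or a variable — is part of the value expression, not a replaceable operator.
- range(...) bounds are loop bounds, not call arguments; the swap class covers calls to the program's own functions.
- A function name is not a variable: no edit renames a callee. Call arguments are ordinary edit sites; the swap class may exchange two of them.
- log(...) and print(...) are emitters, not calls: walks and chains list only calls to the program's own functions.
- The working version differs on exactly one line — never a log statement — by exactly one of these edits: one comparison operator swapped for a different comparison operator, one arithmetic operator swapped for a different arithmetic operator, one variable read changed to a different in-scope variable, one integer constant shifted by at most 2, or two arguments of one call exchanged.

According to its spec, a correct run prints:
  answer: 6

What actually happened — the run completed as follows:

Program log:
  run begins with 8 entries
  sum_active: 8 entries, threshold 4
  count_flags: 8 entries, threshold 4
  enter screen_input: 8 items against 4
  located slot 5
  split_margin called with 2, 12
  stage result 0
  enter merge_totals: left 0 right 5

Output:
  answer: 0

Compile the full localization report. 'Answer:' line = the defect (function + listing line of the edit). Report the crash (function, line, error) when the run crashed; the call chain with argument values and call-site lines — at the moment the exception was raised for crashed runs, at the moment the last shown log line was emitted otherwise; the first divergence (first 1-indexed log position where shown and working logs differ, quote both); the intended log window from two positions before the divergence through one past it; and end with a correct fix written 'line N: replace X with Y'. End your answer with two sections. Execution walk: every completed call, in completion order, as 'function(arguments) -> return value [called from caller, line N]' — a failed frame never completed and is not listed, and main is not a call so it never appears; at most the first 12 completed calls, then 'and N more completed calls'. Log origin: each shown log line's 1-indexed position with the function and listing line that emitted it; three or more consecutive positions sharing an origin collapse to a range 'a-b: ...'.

Answer: the defect is in sum_active at line 24.
Key observation: The earliest visible damage is log position 6 — 'split_margin called with 2, 12' rather than the intended 'split_margin called with 12, 2'.
Call chain: main -> merge_totals(0, 5) (called at line 41).
First divergence: position 6; shown 'split_margin called with 2, 12' vs intended 'split_margin called with 12, 2'.
Intended log window:
  4: enter screen_input: 8 items against 4
  5: located slot 5
  6: split_margin called with 12, 2
  7: stage result 6
Execution walk:
  screen_input([2, 1, 12, 12, 9, 4, 2, 9], 4) -> 5  [called from count_flags, line 9]
  count_flags([2, 1, 12, 12, 9, 4, 2, 9], 4) -> 12  [called from sum_active, line 22]
  split_margin(2, 12) -> 0  [called from sum_active, line 24]
  sum_active([2, 1, 12, 12, 9, 4, 2, 9], 4) -> 0  [called from main, line 39]
  merge_totals(0, 5) -> 0  [called from main, line 41]
Log origins:
  1: logged in main at line 38
  2: logged in sum_active at line 21
  3: logged in count_flags at line 8
  4: logged in screen_input at line 2
  5: logged in count_flags at line 10
  6: logged in split_margin at line 15
  7: logged in main at line 40
  8: logged in merge_totals at line 27
A correct fix: line 24: replace `split_margin(2, base)` with `split_margin(base, 2)`.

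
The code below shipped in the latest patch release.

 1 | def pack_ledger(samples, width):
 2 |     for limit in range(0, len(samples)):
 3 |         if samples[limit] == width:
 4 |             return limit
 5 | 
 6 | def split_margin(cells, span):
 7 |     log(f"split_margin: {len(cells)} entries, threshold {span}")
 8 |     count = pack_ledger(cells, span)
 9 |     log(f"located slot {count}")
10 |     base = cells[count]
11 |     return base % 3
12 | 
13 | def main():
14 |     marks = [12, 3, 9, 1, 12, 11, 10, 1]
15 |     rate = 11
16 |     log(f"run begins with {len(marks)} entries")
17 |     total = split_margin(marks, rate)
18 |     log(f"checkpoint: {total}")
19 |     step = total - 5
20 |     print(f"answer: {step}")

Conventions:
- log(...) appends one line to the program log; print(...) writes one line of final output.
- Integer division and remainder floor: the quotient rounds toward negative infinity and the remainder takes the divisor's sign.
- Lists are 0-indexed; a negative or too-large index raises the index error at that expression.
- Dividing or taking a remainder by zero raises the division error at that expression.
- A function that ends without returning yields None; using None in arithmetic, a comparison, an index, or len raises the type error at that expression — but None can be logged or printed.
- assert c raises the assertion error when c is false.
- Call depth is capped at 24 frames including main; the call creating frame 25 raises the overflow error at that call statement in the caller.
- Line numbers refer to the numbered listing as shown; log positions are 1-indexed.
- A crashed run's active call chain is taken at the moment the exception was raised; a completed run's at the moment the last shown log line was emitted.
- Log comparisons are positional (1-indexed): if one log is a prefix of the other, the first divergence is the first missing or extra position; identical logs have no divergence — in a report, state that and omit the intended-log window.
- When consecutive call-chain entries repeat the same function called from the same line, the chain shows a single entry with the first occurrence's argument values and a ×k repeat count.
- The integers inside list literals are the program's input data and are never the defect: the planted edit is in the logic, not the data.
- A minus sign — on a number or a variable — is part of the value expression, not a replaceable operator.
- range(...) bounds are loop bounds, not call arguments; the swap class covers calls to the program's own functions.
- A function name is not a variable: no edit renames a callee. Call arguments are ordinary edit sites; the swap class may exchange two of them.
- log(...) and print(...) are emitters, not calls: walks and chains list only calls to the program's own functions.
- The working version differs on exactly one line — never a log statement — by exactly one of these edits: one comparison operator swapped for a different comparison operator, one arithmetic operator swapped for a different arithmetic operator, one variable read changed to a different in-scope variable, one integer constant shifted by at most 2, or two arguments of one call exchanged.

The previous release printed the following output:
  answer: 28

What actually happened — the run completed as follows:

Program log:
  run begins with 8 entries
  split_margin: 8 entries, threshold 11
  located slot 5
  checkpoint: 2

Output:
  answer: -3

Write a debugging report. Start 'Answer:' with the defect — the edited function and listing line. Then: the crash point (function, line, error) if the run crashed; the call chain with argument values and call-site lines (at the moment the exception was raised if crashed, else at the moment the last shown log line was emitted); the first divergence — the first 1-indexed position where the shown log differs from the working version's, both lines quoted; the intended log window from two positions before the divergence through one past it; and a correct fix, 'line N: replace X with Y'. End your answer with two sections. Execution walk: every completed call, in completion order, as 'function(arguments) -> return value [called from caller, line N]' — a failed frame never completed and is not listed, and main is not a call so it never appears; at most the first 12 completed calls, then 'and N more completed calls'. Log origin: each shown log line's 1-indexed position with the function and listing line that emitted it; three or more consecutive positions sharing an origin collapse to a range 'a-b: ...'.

Answer: the defect is in split_margin at line 11.
The tell: The log first diverges at position 4: the faulty run prints 'checkpoint: 2' where the working version prints 'checkpoint: 33'.
Call chain: main.
First divergence: at position 4 the run shows 'checkpoint: 2' where the working version logs 'checkpoint: 33'.
Intended log window:
  2: split_margin: 8 entries, threshold 11
  3: located slot 5
  4: checkpoint: 33
Execution walk:
  pack_ledger([12, 3, 9, 1, 12, 11, 10, 1], 11) -> 5  [called from split_margin, line 8]
  split_margin([12, 3, 9, 1, 12, 11, 10, 1], 11) -> 2  [called from main, line 17]
Log origin:
  1: logged in main at line 16
  2: logged in split_margin at line 7
  3: logged in split_margin at line 9
  4: logged in main at line 18
A correct fix: line 11: replace `%` with `*`.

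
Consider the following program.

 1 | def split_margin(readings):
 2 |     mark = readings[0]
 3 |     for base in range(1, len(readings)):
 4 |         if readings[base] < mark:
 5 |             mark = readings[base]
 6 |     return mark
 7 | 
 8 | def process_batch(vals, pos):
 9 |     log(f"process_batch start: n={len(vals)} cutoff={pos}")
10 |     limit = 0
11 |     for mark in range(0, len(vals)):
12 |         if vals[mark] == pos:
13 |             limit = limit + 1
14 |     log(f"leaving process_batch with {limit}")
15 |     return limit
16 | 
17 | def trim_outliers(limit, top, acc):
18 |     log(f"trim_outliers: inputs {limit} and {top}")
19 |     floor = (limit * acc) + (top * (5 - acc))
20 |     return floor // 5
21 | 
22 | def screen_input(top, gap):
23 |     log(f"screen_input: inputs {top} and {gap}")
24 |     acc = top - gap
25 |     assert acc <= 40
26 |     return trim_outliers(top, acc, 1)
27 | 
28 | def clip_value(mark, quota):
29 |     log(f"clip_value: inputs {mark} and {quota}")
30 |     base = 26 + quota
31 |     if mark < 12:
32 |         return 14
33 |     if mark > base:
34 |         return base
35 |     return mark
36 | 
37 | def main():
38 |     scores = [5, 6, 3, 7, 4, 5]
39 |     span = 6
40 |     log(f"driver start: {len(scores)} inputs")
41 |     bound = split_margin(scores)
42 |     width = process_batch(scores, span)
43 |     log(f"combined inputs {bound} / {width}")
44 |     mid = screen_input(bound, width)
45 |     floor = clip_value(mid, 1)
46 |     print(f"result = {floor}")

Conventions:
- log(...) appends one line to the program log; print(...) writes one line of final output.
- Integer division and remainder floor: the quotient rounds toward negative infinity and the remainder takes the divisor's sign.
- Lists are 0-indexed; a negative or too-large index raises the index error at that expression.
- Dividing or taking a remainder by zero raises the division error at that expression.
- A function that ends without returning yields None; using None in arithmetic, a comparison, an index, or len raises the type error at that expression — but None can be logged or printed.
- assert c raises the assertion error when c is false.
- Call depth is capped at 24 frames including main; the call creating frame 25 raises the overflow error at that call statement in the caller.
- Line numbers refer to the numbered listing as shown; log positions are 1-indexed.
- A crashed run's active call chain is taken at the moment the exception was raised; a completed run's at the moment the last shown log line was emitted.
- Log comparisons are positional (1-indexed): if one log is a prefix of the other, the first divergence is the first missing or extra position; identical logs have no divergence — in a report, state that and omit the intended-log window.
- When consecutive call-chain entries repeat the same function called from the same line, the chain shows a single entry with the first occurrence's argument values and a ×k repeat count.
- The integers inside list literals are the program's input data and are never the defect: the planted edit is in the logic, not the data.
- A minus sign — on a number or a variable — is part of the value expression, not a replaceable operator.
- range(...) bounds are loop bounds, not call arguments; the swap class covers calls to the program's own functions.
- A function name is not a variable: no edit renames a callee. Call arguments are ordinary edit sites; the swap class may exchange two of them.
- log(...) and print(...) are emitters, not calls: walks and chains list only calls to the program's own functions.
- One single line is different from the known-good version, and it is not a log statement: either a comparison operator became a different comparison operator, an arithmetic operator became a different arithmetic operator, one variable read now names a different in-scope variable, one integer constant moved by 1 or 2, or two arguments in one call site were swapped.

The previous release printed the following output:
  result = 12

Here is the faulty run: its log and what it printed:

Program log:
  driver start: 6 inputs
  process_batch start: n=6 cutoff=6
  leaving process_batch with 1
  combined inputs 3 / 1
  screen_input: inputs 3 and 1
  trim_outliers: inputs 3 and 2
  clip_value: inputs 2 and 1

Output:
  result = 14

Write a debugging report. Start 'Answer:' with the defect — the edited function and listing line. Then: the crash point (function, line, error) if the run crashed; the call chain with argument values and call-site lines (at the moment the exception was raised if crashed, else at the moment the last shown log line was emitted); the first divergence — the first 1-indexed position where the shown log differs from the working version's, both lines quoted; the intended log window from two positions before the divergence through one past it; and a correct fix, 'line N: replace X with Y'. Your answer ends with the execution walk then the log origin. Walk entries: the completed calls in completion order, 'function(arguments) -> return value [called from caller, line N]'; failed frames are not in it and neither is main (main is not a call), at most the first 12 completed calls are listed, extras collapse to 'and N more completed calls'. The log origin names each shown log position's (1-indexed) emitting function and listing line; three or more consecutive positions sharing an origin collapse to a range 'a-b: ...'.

Answer: the defect is in clip_value at line 32.
Key observation: No log line changed; the fault shows up purely in the output.
Call chain: main -> clip_value(2, 1) (called at line 45).
First divergence: none; the two logs match at every position.
Execution walk:
  split_margin([5, 6, 3, 7, 4, 5]) -> 3  [called from main, line 41]
  process_batch([5, 6, 3, 7, 4, 5], 6) -> 1  [called from main, line 42]
  trim_outliers(3, 2, 1) -> 2  [called from screen_input, line 26]
  screen_input(3, 1) -> 2  [called from main, line 44]
  clip_value(2, 1) -> 14  [called from main, line 45]
Log origin:
  1: from main, line 40
  2: from process_batch, line 9
  3: from process_batch, line 14
  4: from main, line 43
  5: from screen_input, line 23
  6: from trim_outliers, line 18
  7: from clip_value, line 29
A correct fix: line 32: replace `14` with `12`.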